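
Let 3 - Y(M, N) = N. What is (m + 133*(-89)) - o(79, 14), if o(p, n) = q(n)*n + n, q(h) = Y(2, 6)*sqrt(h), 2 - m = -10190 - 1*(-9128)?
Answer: -10787 + 42*sqrt(14) ≈ -10630.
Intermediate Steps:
Y(M, N) = 3 - N
m = 1064 (m = 2 - (-10190 - 1*(-9128)) = 2 - (-10190 + 9128) = 2 - 1*(-1062) = 2 + 1062 = 1064)
q(h) = -3*sqrt(h) (q(h) = (3 - 1*6)*sqrt(h) = (3 - 6)*sqrt(h) = -3*sqrt(h))
o(p, n) = n - 3*n**(3/2) (o(p, n) = (-3*sqrt(n))*n + n = -3*n**(3/2) + n = n - 3*n**(3/2))
(m + 133*(-89)) - o(79, 14) = (1064 + 133*(-89)) - (14 - 42*sqrt(14)) = (1064 - 11837) - (14 - 42*sqrt(14)) = -10773 - (14 - 42*sqrt(14)) = -10773 + (-14 + 42*sqrt(14)) = -10787 + 42*sqrt(14)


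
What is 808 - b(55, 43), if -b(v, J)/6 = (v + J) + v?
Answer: 1726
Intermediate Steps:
b(v, J) = -12*v - 6*J (b(v, J) = -6*((v + J) + v) = -6*((J + v) + v) = -6*(J + 2*v) = -12*v - 6*J)
808 - b(55, 43) = 808 - (-12*55 - 6*43) = 808 - (-660 - 258) = 808 - 1*(-918) = 808 + 918 = 1726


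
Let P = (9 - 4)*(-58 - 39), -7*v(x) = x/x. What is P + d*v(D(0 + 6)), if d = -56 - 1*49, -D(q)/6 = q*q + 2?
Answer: -470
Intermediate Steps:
D(q) = -12 - 6*q² (D(q) = -6*(q*q + 2) = -6*(q² + 2) = -6*(2 + q²) = -12 - 6*q²)
d = -105 (d = -56 - 49 = -105)
v(x) = -⅐ (v(x) = -x/(7*x) = -⅐*1 = -⅐)
P = -485 (P = 5*(-97) = -485)
P + d*v(D(0 + 6)) = -485 - 105*(-⅐) = -485 + 15 = -470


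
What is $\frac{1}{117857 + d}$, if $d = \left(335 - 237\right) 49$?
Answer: $\frac{1}{122659} \approx 8.1527 \cdot 10^{-6}$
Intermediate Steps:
$d = 4802$ ($d = 98 \cdot 49 = 4802$)
$\frac{1}{117857 + d} = \frac{1}{117857 + 4802} = \frac{1}{122659}$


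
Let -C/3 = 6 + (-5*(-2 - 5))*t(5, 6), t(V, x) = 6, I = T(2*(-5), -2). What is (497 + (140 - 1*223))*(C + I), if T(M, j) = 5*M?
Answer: -288972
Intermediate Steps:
I = -50 (I = 5*(2*(-5)) = 5*(-10) = -50)
C = -648 (C = -3*(6 - 5*(-2 - 5)*6) = -3*(6 - 5*(-7)*6) = -3*(6 + 35*6) = -3*(6 + 210) = -3*216 = -648)
(497 + (140 - 1*223))*(C + I) = (497 + (140 - 1*223))*(-648 - 50) = (497 + (140 - 223))*(-698) = (497 - 83)*(-698) = 414*(-698) = -288972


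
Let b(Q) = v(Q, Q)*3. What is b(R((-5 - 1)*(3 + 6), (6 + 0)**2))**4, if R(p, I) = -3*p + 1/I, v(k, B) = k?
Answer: 1157625022684321/20736 ≈ 5.5827e+10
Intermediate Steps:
R(p, I) = 1/I - 3*p
b(Q) = 3*Q (b(Q) = Q*3 = 3*Q)
b(R((-5 - 1)*(3 + 6), (6 + 0)**2))**4 = (3*(1/((6 + 0)**2) - 3*(-5 - 1)*(3 + 6)))**4 = (3*(1/(6**2) - (-18)*9))**4 = (3*(1/36 - 3*(-54)))**4 = (3*(1/36 + 162))**4 = (3*(5833/36))**4 = (5833/12)**4 = 1157625022684321/20736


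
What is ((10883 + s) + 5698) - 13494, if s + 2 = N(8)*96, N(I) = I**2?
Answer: 9229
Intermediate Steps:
s = 6142 (s = -2 + 8**2*96 = -2 + 64*96 = -2 + 6144 = 6142)
((10883 + s) + 5698) - 13494 = ((10883 + 6142) + 5698) - 13494 = (17025 + 5698) - 13494 = 22723 - 13494 = 9229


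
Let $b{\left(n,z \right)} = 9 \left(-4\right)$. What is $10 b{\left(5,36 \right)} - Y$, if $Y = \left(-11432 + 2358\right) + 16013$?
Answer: $-7299$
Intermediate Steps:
$b{\left(n,z \right)} = -36$
$Y = 6939$ ($Y = -9074 + 16013 = 6939$)
$10 b{\left(5,36 \right)} - Y = 10 \left(-36\right) - 6939 = -360 - 6939 = -7299$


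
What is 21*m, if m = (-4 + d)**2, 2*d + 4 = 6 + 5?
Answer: 21/4 ≈ 5.2500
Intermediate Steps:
d = 7/2 (d = -2 + (6 + 5)/2 = -2 + (1/2)*11 = -2 + 11/2 = 7/2 ≈ 3.5000)
m = 1/4 (m = (-4 + 7/2)**2 = (-1/2)**2 = 1/4 ≈ 0.25000)
21*m = 21*(1/4) = 21/4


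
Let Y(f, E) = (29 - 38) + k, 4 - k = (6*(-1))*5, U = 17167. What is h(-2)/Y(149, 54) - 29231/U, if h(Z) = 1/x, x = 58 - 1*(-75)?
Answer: -97175908/57080275 ≈ -1.7024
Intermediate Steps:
x = 133 (x = 58 + 75 = 133)
k = 34 (k = 4 - 6*(-1)*5 = 4 - (-6)*5 = 4 - 1*(-30) = 4 + 30 = 34)
Y(f, E) = 25 (Y(f, E) = (29 - 38) + 34 = -9 + 34 = 25)
h(Z) = 1/133
h(-2)/Y(149, 54) - 29231/U = (1/133)/25 - 29231/17167 = (1/133)*(1/25) - 29231*1/17167 = 1/3325 - 29231/17167 = -97175908/57080275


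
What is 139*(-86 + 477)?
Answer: 54349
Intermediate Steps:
139*(-86 + 477) = 139*391 = 54349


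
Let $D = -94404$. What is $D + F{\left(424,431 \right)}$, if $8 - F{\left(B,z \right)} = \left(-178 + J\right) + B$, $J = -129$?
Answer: $-94513$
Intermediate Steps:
$F{\left(B,z \right)} = 315 - B$ ($F{\left(B,z \right)} = 8 - \left(\left(-178 - 129\right) + B\right) = 8 - \left(-307 + B\right) = 315 - B$)
$D + F{\left(424,431 \right)} = -94404 + \left(315 - 424\right) = -94404 - 109 = -94513$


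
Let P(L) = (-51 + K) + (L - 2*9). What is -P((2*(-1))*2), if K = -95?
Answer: 168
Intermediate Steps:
P(L) = -164 + L (P(L) = (-51 - 95) + (L - 2*9) = -146 + (L - 18) = -146 + (-18 + L) = -164 + L)
-P((2*(-1))*2) = -(-164 + (2*(-1))*2) = -(-164 - 2*2) = -(-164 - 4) = -1*(-168) = 168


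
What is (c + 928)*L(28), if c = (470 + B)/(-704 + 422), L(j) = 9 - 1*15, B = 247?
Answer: -260979/47 ≈ -5552.7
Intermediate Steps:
L(j) = -6 (L(j) = 9 - 15 = -6)
c = -239/94 (c = (470 + 247)/(-704 + 422) = 717/(-282) = 717*(-1/282) = -239/94 ≈ -2.5426)
(c + 928)*L(28) = (-239/94 + 928)*(-6) = (86993/94)*(-6) = -260979/47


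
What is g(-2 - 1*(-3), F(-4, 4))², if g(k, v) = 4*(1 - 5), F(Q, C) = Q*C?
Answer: 256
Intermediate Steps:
F(Q, C) = C*Q
g(k, v) = -16 (g(k, v) = 4*(-4) = -16)
g(-2 - 1*(-3), F(-4, 4))² = (-16)² = 256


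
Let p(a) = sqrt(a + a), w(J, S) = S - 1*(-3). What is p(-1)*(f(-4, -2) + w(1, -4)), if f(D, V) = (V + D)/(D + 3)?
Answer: 5*I*sqrt(2) ≈ 7.0711*I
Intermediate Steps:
w(J, S) = 3 + S (w(J, S) = S + 3 = 3 + S)
p(a) = sqrt(2)*sqrt(a) (p(a) = sqrt(2*a) = sqrt(2)*sqrt(a))
f(D, V) = (D + V)/(3 + D)
p(-1)*(f(-4, -2) + w(1, -4)) = (sqrt(2)*sqrt(-1))*((-4 - 2)/(3 - 4) + (3 - 4)) = (sqrt(2)*I)*(-6/(-1) - 1) = (I*sqrt(2))*(-1*(-6) - 1) = (I*sqrt(2))*(6 - 1) = (I*sqrt(2))*5 = 5*I*sqrt(2)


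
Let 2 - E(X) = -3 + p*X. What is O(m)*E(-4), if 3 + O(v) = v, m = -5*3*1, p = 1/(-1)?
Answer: -18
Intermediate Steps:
p = -1
m = -15 (m = -15*1 = -15)
E(X) = 5 + X (E(X) = 2 - (-3 - X) = 2 + (3 + X) = 5 + X)
O(v) = -3 + v
O(m)*E(-4) = (-3 - 15)*(5 - 4) = -18*1 = -18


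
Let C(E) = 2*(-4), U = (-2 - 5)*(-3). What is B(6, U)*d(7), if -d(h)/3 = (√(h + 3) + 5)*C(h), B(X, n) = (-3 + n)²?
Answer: 38880 + 7776*√10 ≈ 63470.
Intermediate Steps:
U = 21 (U = -7*(-3) = 21)
C(E) = -8
d(h) = 120 + 24*√(3 + h) (d(h) = -3*(√(h + 3) + 5)*(-8) = -3*(√(3 + h) + 5)*(-8) = -3*(5 + √(3 + h))*(-8) = -3*(-40 - 8*√(3 + h)) = 120 + 24*√(3 + h))
B(6, U)*d(7) = (-3 + 21)²*(120 + 24*√(3 + 7)) = 18²*(120 + 24*√10) = 324*(120 + 24*√10) = 38880 + 7776*√10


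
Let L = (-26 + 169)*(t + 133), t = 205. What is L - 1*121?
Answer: 48213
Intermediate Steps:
L = 48334 (L = (-26 + 169)*(205 + 133) = 143*338 = 48334)
L - 1*121 = 48334 - 1*121 = 48334 - 121 = 48213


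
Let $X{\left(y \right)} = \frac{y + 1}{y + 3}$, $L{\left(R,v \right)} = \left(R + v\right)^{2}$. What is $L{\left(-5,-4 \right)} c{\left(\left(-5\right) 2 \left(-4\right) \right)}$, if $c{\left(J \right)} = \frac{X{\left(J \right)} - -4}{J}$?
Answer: $\frac{17253}{1720} \approx 10.031$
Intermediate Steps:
$X{\left(y \right)} = \frac{1 + y}{3 + y}$
$c{\left(J \right)} = \frac{4 + \frac{1 + J}{3 + J}}{J}$ ($c{\left(J \right)} = \frac{\frac{1 + J}{3 + J} - -4}{J} = \frac{\frac{1 + J}{3 + J} + 4}{J} = \frac{4 + \frac{1 + J}{3 + J}}{J}$)
$L{\left(-5,-4 \right)} c{\left(\left(-5\right) 2 \left(-4\right) \right)} = \left(-5 - 4\right)^{2} \frac{13 + 5 \left(-5\right) 2 \left(-4\right)}{\left(-5\right) 2 \left(-4\right) \left(3 + \left(-5\right) 2 \left(-4\right)\right)} = \left(-9\right)^{2} \frac{13 + 5 \left(\left(-10\right) \left(-4\right)\right)}{\left(-10\right) \left(-4\right) \left(3 - -40\right)} = 81 \frac{13 + 5 \cdot 40}{40 \left(3 + 40\right)} = 81 \frac{13 + 200}{40 \cdot 43} = 81 \cdot \frac{1}{40} \cdot \frac{1}{43} \cdot 213 = 81 \cdot \frac{213}{1720} = \frac{17253}{1720}$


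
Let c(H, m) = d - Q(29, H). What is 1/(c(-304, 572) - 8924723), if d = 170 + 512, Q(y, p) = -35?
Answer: -1/8924006 ≈ -1.1206e-7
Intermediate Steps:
d = 682
c(H, m) = 717 (c(H, m) = 682 - 1*(-35) = 682 + 35 = 717)
1/(c(-304, 572) - 8924723) = 1/(717 - 8924723) = 1/(-8924006) = -1/8924006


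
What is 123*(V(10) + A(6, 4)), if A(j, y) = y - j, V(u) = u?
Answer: 984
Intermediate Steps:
123*(V(10) + A(6, 4)) = 123*(10 + (4 - 1*6)) = 123*(10 + (4 - 6)) = 123*(10 - 2) = 123*8 = 984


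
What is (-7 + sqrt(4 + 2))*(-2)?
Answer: 14 - 2*sqrt(6) ≈ 9.1010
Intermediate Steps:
(-7 + sqrt(4 + 2))*(-2) = (-7 + sqrt(6))*(-2) = 14 - 2*sqrt(6)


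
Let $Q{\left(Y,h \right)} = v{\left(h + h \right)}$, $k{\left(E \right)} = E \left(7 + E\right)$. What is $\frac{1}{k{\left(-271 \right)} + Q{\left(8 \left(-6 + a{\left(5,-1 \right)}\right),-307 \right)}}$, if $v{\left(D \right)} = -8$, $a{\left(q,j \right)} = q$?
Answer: $\frac{1}{71536} \approx 1.3979 \cdot 10^{-5}$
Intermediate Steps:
$Q{\left(Y,h \right)} = -8$
$\frac{1}{k{\left(-271 \right)} + Q{\left(8 \left(-6 + a{\left(5,-1 \right)}\right),-307 \right)}} = \frac{1}{- 271 \left(7 - 271\right) - 8} = \frac{1}{\left(-271\right) \left(-264\right) - 8} = \frac{1}{71544 - 8} = \frac{1}{71536}$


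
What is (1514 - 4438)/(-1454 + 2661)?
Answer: -172/71 ≈ -2.4225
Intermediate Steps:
(1514 - 4438)/(-1454 + 2661) = -2924/1207 = -2924*1/1207 = -172/71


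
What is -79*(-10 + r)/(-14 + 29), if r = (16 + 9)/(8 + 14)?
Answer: 1027/22 ≈ 46.682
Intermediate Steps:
r = 25/22 ≈ 1.1364
-79*(-10 + r)/(-14 + 29) = -79*(-10 + 25/22)/(-14 + 29) = -(-15405)/(22*15) = -79*(-13/22) = 1027/22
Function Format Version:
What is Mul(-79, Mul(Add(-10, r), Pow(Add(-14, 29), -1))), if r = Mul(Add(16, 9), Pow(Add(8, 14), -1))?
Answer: Rational(1027, 22) ≈ 46.682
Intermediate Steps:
r = Rational(25, 22) (r = Mul(25, Pow(22, -1)) = Mul(25, Rational(1, 22)) = Rational(25, 22) ≈ 1.1364)
Mul(-79, Mul(Add(-10, r), Pow(Add(-14, 29), -1))) = Mul(-79, Mul(Add(-10, Rational(25, 22)), Pow(Add(-14, 29), -1))) = Mul(-79, Mul(Rational(-195, 22), Pow(15, -1))) = Mul(-79, Mul(Rational(-195, 22), Rational(1, 15))) = Mul(-79, Rational(-13, 22)) = Rational(1027, 22)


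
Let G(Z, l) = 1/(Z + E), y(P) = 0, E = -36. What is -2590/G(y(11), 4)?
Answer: 93240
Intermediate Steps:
G(Z, l) = 1/(-36 + Z) (G(Z, l) = 1/(Z - 36) = 1/(-36 + Z))
-2590/G(y(11), 4) = -2590/(1/(-36 + 0)) = -2590/(1/(-36)) = -2590/(-1/36) = -2590*(-36) = 93240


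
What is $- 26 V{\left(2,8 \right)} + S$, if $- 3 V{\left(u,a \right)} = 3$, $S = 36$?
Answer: $62$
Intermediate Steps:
$V{\left(u,a \right)} = -1$ ($V{\left(u,a \right)} = \left(- \frac{1}{3}\right) 3 = -1$)
$- 26 V{\left(2,8 \right)} + S = \left(-26\right) \left(-1\right) + 36 = 26 + 36 = 62$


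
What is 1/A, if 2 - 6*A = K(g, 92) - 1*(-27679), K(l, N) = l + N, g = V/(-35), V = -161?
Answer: -15/69434 ≈ -0.00021603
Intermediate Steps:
g = 23/5 (g = -161/(-35) = -161*(-1/35) = 23/5 ≈ 4.6000)
K(l, N) = N + l
A = -69434/15 (A = ⅓ - ((92 + 23/5) - 1*(-27679))/6 = ⅓ - (483/5 + 27679)/6 = ⅓ - ⅙*138878/5 = ⅓ - 69439/15 = -69434/15 ≈ -4628.9)
1/A = 1/(-69434/15) = -15/69434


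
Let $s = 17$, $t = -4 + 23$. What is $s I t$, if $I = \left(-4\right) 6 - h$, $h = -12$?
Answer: $-3876$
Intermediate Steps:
$t = 19$
$I = -12$ ($I = \left(-4\right) 6 - -12 = -24 + 12 = -12$)
$s I t = 17 \left(-12\right) 19 = \left(-204\right) 19 = -3876$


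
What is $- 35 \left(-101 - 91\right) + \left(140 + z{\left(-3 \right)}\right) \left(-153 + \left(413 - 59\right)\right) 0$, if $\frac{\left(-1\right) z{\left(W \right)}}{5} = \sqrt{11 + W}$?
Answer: $6720$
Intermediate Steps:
$z{\left(W \right)} = - 5 \sqrt{11 + W}$
$- 35 \left(-101 - 91\right) + \left(140 + z{\left(-3 \right)}\right) \left(-153 + \left(413 - 59\right)\right) 0 = - 35 \left(-101 - 91\right) + \left(140 - 5 \sqrt{11 - 3}\right) \left(-153 + \left(413 - 59\right)\right) 0 = \left(-35\right) \left(-192\right) + \left(140 - 5 \sqrt{8}\right) \left(-153 + \left(413 - 59\right)\right) 0 = 6720 + \left(140 - 5 \cdot 2 \sqrt{2}\right) \left(-153 + 354\right) 0 = 6720 + \left(140 - 10 \sqrt{2}\right) 201 \cdot 0 = 6720 + \left(28140 - 2010 \sqrt{2}\right) 0 = 6720 + 0 = 6720$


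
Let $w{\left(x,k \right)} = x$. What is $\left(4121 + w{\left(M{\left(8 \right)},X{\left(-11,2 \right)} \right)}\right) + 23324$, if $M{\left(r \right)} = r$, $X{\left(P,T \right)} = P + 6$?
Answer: $27453$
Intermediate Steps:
$X{\left(P,T \right)} = 6 + P$
$\left(4121 + w{\left(M{\left(8 \right)},X{\left(-11,2 \right)} \right)}\right) + 23324 = \left(4121 + 8\right) + 23324 = 4129 + 23324 = 27453$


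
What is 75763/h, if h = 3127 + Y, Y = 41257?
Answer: 75763/44384 ≈ 1.7070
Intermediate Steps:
h = 44384 (h = 3127 + 41257 = 44384)
75763/h = 75763/44384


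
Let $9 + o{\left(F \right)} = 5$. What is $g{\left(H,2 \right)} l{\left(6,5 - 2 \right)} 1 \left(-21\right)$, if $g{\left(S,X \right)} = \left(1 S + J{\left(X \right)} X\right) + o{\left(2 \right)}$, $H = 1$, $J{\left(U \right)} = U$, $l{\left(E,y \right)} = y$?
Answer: $-63$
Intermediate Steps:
$o{\left(F \right)} = -4$ ($o{\left(F \right)} = -9 + 5 = -4$)
$g{\left(S,X \right)} = -4 + S + X^{2}$ ($g{\left(S,X \right)} = \left(1 S + X X\right) - 4 = \left(S + X^{2}\right) - 4 = -4 + S + X^{2}$)
$g{\left(H,2 \right)} l{\left(6,5 - 2 \right)} 1 \left(-21\right) = \left(-4 + 1 + 2^{2}\right) \left(5 - 2\right) 1 \left(-21\right) = \left(-4 + 1 + 4\right) \left(5 - 2\right) 1 \left(-21\right) = 1 \cdot 3 \cdot 1 \left(-21\right) = 1 \cdot 3 \left(-21\right) = 3 \left(-21\right) = -63$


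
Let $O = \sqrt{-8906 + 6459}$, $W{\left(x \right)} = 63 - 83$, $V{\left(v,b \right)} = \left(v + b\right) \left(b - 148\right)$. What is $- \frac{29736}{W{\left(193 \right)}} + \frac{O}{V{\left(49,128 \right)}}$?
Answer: $\frac{7434}{5} - \frac{i \sqrt{2447}}{3540} \approx 1486.8 - 0.013974 i$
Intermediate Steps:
$V{\left(v,b \right)} = \left(-148 + b\right) \left(b + v\right)$ ($V{\left(v,b \right)} = \left(b + v\right) \left(-148 + b\right) = \left(-148 + b\right) \left(b + v\right)$)
$W{\left(x \right)} = -20$
$O = i \sqrt{2447}$ ($O = \sqrt{-2447} = i \sqrt{2447} \approx 49.467 i$)
$- \frac{29736}{W{\left(193 \right)}} + \frac{O}{V{\left(49,128 \right)}} = - \frac{29736}{-20} + \frac{i \sqrt{2447}}{128^{2} - 18944 - 7252 + 128 \cdot 49} = \left(-29736\right) \left(- \frac{1}{20}\right) + \frac{i \sqrt{2447}}{16384 - 18944 - 7252 + 6272} = \frac{7434}{5} + \frac{i \sqrt{2447}}{-3540} = \frac{7434}{5} + i \sqrt{2447} \left(- \frac{1}{3540}\right) = \frac{7434}{5} - \frac{i \sqrt{2447}}{3540}$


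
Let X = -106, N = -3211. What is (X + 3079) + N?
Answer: -238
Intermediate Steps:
(X + 3079) + N = (-106 + 3079) - 3211 = 2973 - 3211 = -238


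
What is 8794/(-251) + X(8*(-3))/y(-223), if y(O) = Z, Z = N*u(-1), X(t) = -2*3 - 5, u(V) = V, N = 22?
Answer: -17337/502 ≈ -34.536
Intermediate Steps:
X(t) = -11 (X(t) = -6 - 5 = -11)
Z = -22 (Z = 22*(-1) = -22)
y(O) = -22
8794/(-251) + X(8*(-3))/y(-223) = 8794/(-251) - 11/(-22) = 8794*(-1/251) - 11*(-1/22) = -8794/251 + ½ = -17337/502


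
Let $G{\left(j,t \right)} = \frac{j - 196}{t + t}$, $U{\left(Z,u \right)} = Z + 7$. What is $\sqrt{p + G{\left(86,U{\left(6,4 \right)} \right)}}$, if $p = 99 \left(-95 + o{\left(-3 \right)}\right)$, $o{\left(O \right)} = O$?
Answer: $\frac{i \sqrt{1640353}}{13} \approx 98.52 i$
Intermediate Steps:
$U{\left(Z,u \right)} = 7 + Z$
$p = -9702$ ($p = 99 \left(-95 - 3\right) = 99 \left(-98\right) = -9702$)
$G{\left(j,t \right)} = \frac{-196 + j}{2 t}$
$\sqrt{p + G{\left(86,U{\left(6,4 \right)} \right)}} = \sqrt{-9702 + \frac{-196 + 86}{2 \left(7 + 6\right)}} = \sqrt{-9702 + \frac{1}{2} \cdot \frac{1}{13} \left(-110\right)} = \sqrt{-9702 - \frac{55}{13}} = \sqrt{- \frac{126181}{13}} = \frac{i \sqrt{1640353}}{13}$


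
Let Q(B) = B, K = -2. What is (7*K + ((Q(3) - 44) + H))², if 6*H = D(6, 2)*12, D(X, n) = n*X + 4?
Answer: 529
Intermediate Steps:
D(X, n) = 4 + X*n (D(X, n) = X*n + 4 = 4 + X*n)
H = 32 (H = ((4 + 6*2)*12)/6 = ((4 + 12)*12)/6 = (16*12)/6 = (⅙)*192 = 32)
(7*K + ((Q(3) - 44) + H))² = (7*(-2) + ((3 - 44) + 32))² = (-14 + (-41 + 32))² = (-14 - 9)² = (-23)² = 529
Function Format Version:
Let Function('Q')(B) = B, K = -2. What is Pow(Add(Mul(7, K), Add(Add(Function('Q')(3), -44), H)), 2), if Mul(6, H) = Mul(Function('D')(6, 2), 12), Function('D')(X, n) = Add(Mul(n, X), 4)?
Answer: 529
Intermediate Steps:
Function('D')(X, n) = Add(4, Mul(X, n)) (Function('D')(X, n) = Add(Mul(X, n), 4) = Add(4, Mul(X, n)))
H = 32 (H = Mul(Rational(1, 6), Mul(Add(4, Mul(6, 2)), 12)) = Mul(Rational(1, 6), Mul(Add(4, 12), 12)) = Mul(Rational(1, 6), Mul(16, 12)) = Mul(Rational(1, 6), 192) = 32)
Pow(Add(Mul(7, K), Add(Add(Function('Q')(3), -44), H)), 2) = Pow(Add(Mul(7, -2), Add(Add(3, -44), 32)), 2) = Pow(Add(-14, Add(-41, 32)), 2) = Pow(Add(-14, -9), 2) = Pow(-23, 2) = 529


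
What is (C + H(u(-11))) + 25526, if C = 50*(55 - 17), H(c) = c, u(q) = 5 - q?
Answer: 27442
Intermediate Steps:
C = 1900 (C = 50*38 = 1900)
(C + H(u(-11))) + 25526 = (1900 + (5 - 1*(-11))) + 25526 = (1900 + (5 + 11)) + 25526 = (1900 + 16) + 25526 = 1916 + 25526 = 27442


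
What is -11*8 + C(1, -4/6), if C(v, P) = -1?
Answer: -89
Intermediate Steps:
-11*8 + C(1, -4/6) = -11*8 - 1 = -88 - 1 = -89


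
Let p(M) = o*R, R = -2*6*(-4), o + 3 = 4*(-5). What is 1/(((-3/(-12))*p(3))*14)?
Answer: -1/3864 ≈ -0.00025880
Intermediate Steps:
o = -23 (o = -3 + 4*(-5) = -3 - 20 = -23)
R = 48 (R = -12*(-4) = 48)
p(M) = -1104 (p(M) = -23*48 = -1104)
1/(((-3/(-12))*p(3))*14) = 1/((-3/(-12)*(-1104))*14) = 1/((-3*(-1/12)*(-1104))*14) = 1/(((1/4)*(-1104))*14) = 1/(-276*14) = 1/(-3864) = -1/3864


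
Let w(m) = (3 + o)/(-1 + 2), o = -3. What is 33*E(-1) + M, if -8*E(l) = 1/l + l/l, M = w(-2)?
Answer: 0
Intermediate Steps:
w(m) = 0 (w(m) = (3 - 3)/(-1 + 2) = 0/1 = 0*1 = 0)
M = 0
E(l) = -⅛ - 1/(8*l) (E(l) = -(1/l + l/l)/8 = -(1/l + 1)/8 = -(1 + 1/l)/8 = -⅛ - 1/(8*l))
33*E(-1) + M = 33*((⅛)*(-1 - 1*(-1))/(-1)) + 0 = 33*((⅛)*(-1)*(-1 + 1)) + 0 = 33*((⅛)*(-1)*0) + 0 = 33*0 + 0 = 0 + 0 = 0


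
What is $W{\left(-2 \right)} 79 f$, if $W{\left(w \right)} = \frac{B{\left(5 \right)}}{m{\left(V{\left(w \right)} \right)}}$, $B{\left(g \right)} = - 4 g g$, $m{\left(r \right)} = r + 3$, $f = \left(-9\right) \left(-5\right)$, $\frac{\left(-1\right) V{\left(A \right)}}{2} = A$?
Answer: $- \frac{355500}{7} \approx -50786.0$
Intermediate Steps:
$V{\left(A \right)} = - 2 A$
$f = 45$
$m{\left(r \right)} = 3 + r$
$B{\left(g \right)} = - 4 g^{2}$
$W{\left(w \right)} = - \frac{100}{3 - 2 w}$ ($W{\left(w \right)} = \frac{\left(-4\right) 5^{2}}{3 - 2 w} = \frac{\left(-4\right) 25}{3 - 2 w} = - \frac{100}{3 - 2 w}$)
$W{\left(-2 \right)} 79 f = \frac{100}{-3 + 2 \left(-2\right)} 79 \cdot 45 = \frac{100}{-3 - 4} \cdot 79 \cdot 45 = \frac{100}{-7} \cdot 79 \cdot 45 = 100 \left(- \frac{1}{7}\right) 79 \cdot 45 = \left(- \frac{100}{7}\right) 79 \cdot 45 = \left(- \frac{7900}{7}\right) 45 = - \frac{355500}{7}$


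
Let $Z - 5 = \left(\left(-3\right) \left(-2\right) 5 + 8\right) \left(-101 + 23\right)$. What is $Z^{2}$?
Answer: $8755681$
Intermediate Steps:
$Z = -2959$ ($Z = 5 + \left(\left(-3\right) \left(-2\right) 5 + 8\right) \left(-101 + 23\right) = 5 + \left(6 \cdot 5 + 8\right) \left(-78\right) = 5 + \left(30 + 8\right) \left(-78\right) = 5 + 38 \left(-78\right) = 5 - 2964 = -2959$)
$Z^{2} = \left(-2959\right)^{2} = 8755681$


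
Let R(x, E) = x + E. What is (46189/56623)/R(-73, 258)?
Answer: 46189/10475255 ≈ 0.0044093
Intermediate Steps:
R(x, E) = E + x
(46189/56623)/R(-73, 258) = (46189/56623)/(258 - 73) = (46189*(1/56623))/185 = (46189/56623)*(1/185) = 46189/10475255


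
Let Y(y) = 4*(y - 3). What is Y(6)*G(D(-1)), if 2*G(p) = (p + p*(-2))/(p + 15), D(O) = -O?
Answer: -3/8 ≈ -0.37500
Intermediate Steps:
G(p) = -p/(2*(15 + p)) (G(p) = ((p + p*(-2))/(p + 15))/2 = ((p - 2*p)/(15 + p))/2 = ((-p)/(15 + p))/2 = (-p/(15 + p))/2 = -p/(2*(15 + p)))
Y(y) = -12 + 4*y (Y(y) = 4*(-3 + y) = -12 + 4*y)
Y(6)*G(D(-1)) = (-12 + 4*6)*(-(-1*(-1))/(30 + 2*(-1*(-1)))) = (-12 + 24)*(-1*1/(30 + 2*1)) = 12*(-1*1/(30 + 2)) = 12*(-1*1/32) = 12*(-1*1*1/32) = 12*(-1/32) = -3/8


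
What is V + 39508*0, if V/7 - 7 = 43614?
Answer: 305347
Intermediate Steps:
V = 305347 (V = 49 + 7*43614 = 49 + 305298 = 305347)
V + 39508*0 = 305347 + 39508*0 = 305347 + 0 = 305347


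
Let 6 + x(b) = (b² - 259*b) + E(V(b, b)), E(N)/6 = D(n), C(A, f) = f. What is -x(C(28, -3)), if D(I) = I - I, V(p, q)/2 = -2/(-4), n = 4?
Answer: -780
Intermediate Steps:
V(p, q) = 1 (V(p, q) = 2*(-2/(-4)) = 2*(-2*(-¼)) = 2*(½) = 1)
D(I) = 0
E(N) = 0 (E(N) = 6*0 = 0)
x(b) = -6 + b² - 259*b (x(b) = -6 + ((b² - 259*b) + 0) = -6 + (b² - 259*b) = -6 + b² - 259*b)
-x(C(28, -3)) = -(-6 + (-3)² - 259*(-3)) = -(-6 + 9 + 777) = -1*780 = -780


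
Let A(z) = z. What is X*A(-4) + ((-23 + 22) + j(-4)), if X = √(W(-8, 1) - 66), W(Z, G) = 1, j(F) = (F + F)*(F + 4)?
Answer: -1 - 4*I*√65 ≈ -1.0 - 32.249*I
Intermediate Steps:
j(F) = 2*F*(4 + F) (j(F) = (2*F)*(4 + F) = 2*F*(4 + F))
X = I*√65 (X = √(1 - 66) = √(-65) = I*√65 ≈ 8.0623*I)
X*A(-4) + ((-23 + 22) + j(-4)) = (I*√65)*(-4) + ((-23 + 22) + 2*(-4)*(4 - 4)) = -4*I*√65 + (-1 + 2*(-4)*0) = -4*I*√65 + (-1 + 0) = -4*I*√65 - 1 = -1 - 4*I*√65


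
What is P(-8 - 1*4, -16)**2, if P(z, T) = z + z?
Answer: 576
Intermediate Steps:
P(z, T) = 2*z
P(-8 - 1*4, -16)**2 = (2*(-8 - 1*4))**2 = (2*(-8 - 4))**2 = (2*(-12))**2 = (-24)**2 = 576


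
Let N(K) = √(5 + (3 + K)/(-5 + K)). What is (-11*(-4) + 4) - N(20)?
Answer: 48 - 7*√30/15 ≈ 45.444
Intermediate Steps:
N(K) = √(5 + (3 + K)/(-5 + K))
(-11*(-4) + 4) - N(20) = (-11*(-4) + 4) - √2*√((-11 + 3*20)/(-5 + 20)) = (44 + 4) - √2*√((-11 + 60)/15) = 48 - √2*√((1/15)*49) = 48 - √2*√(49/15) = 48 - √2*7*√15/15 = 48 - 7*√30/15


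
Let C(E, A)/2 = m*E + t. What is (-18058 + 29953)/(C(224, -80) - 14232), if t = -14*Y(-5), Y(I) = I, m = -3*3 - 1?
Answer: -11895/18572 ≈ -0.64048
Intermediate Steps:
m = -10 (m = -9 - 1 = -10)
t = 70 (t = -14*(-5) = 70)
C(E, A) = 140 - 20*E (C(E, A) = 2*(-10*E + 70) = 2*(70 - 10*E) = 140 - 20*E)
(-18058 + 29953)/(C(224, -80) - 14232) = (-18058 + 29953)/((140 - 20*224) - 14232) = 11895/((140 - 4480) - 14232) = 11895/(-4340 - 14232) = 11895/(-18572) = 11895*(-1/18572) = -11895/18572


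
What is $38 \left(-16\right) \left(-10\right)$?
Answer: $6080$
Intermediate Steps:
$38 \left(-16\right) \left(-10\right) = \left(-608\right) \left(-10\right) = 6080$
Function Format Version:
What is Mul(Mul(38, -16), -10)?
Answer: 6080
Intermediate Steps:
Mul(Mul(38, -16), -10) = Mul(-608, -10) = 6080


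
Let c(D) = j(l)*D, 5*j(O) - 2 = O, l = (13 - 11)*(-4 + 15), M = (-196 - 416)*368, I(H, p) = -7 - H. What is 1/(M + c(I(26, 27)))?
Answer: -5/1126872 ≈ -4.4371e-6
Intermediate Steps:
M = -225216 (M = -612*368 = -225216)
l = 22 (l = 2*11 = 22)
j(O) = ⅖ + O/5
c(D) = 24*D/5 (c(D) = (⅖ + (⅕)*22)*D = (⅖ + 22/5)*D = 24*D/5)
1/(M + c(I(26, 27))) = 1/(-225216 + 24*(-7 - 1*26)/5) = 1/(-225216 + 24*(-7 - 26)/5) = 1/(-225216 + (24/5)*(-33)) = 1/(-225216 - 792/5) = 1/(-1126872/5) = -5/1126872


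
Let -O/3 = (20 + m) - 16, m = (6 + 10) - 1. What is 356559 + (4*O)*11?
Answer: 354051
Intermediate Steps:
m = 15 (m = 16 - 1 = 15)
O = -57 (O = -3*((20 + 15) - 16) = -3*(35 - 16) = -3*19 = -57)
356559 + (4*O)*11 = 356559 + (4*(-57))*11 = 356559 - 228*11 = 356559 - 2508 = 354051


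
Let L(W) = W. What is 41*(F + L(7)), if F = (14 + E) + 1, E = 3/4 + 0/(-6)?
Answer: 3731/4 ≈ 932.75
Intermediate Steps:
E = ¾ (E = 3*(¼) + 0*(-⅙) = ¾ + 0 = ¾ ≈ 0.75000)
F = 63/4 (F = (14 + ¾) + 1 = 59/4 + 1 = 63/4 ≈ 15.750)
41*(F + L(7)) = 41*(63/4 + 7) = 41*(91/4) = 3731/4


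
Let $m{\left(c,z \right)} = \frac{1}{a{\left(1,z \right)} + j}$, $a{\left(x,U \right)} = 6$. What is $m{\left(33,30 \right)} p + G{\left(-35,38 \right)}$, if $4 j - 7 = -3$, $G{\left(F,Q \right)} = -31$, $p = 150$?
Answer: $- \frac{67}{7} \approx -9.5714$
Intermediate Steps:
$j = 1$ ($j = \frac{7}{4} + \frac{1}{4} \left(-3\right) = \frac{7}{4} - \frac{3}{4} = 1$)
$m{\left(c,z \right)} = \frac{1}{7}$ ($m{\left(c,z \right)} = \frac{1}{6 + 1} = \frac{1}{7}$)
$m{\left(33,30 \right)} p + G{\left(-35,38 \right)} = \frac{1}{7} \cdot 150 - 31 = \frac{150}{7} - 31 = - \frac{67}{7}$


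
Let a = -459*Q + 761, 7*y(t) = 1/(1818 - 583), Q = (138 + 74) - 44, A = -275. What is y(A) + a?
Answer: -660054394/8645 ≈ -76351.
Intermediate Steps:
Q = 168 (Q = 212 - 44 = 168)
y(t) = 1/8645 (y(t) = 1/(7*(1818 - 583)) = (1/7)/1235 = (1/7)*(1/1235) = 1/8645)
a = -76351 (a = -459*168 + 761 = -77112 + 761 = -76351)
y(A) + a = 1/8645 - 76351 = -660054394/8645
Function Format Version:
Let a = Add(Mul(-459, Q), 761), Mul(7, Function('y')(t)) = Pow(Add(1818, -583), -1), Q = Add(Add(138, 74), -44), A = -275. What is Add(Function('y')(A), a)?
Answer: Rational(-660054394, 8645) ≈ -76351.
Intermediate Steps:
Q = 168 (Q = Add(212, -44) = 168)
Function('y')(t) = Rational(1, 8645) (Function('y')(t) = Mul(Rational(1, 7), Pow(Add(1818, -583), -1)) = Mul(Rational(1, 7), Pow(1235, -1)) = Mul(Rational(1, 7), Rational(1, 1235)) = Rational(1, 8645))
a = -76351 (a = Add(Mul(-459, 168), 761) = Add(-77112, 761) = -76351)
Add(Function('y')(A), a) = Add(Rational(1, 8645), -76351) = Rational(-660054394, 8645)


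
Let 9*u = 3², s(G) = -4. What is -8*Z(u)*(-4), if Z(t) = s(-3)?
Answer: -128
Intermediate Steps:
u = 1 (u = (⅑)*3² = (⅑)*9 = 1)
Z(t) = -4
-8*Z(u)*(-4) = -8*(-4)*(-4) = 32*(-4) = -128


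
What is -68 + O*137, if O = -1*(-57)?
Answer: 7741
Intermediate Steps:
O = 57
-68 + O*137 = -68 + 57*137 = -68 + 7809 = 7741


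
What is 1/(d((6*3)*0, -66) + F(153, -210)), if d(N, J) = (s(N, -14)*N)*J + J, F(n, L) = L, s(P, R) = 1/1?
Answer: -1/276 ≈ -0.0036232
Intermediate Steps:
s(P, R) = 1
d(N, J) = J + J*N (d(N, J) = (1*N)*J + J = N*J + J = J*N + J = J + J*N)
1/(d((6*3)*0, -66) + F(153, -210)) = 1/(-66*(1 + (6*3)*0) - 210) = 1/(-66*(1 + 18*0) - 210) = 1/(-66*(1 + 0) - 210) = 1/(-66*1 - 210) = 1/(-66 - 210) = 1/(-276) = -1/276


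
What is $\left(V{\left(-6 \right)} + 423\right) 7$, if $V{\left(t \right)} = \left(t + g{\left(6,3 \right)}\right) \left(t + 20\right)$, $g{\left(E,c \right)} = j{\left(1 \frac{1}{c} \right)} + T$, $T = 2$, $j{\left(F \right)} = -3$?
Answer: $2275$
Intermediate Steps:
$g{\left(E,c \right)} = -1$ ($g{\left(E,c \right)} = -3 + 2 = -1$)
$V{\left(t \right)} = \left(-1 + t\right) \left(20 + t\right)$ ($V{\left(t \right)} = \left(t - 1\right) \left(t + 20\right) = \left(-1 + t\right) \left(20 + t\right)$)
$\left(V{\left(-6 \right)} + 423\right) 7 = \left(\left(-20 + \left(-6\right)^{2} + 19 \left(-6\right)\right) + 423\right) 7 = \left(\left(-20 + 36 - 114\right) + 423\right) 7 = \left(-98 + 423\right) 7 = 325 \cdot 7 = 2275$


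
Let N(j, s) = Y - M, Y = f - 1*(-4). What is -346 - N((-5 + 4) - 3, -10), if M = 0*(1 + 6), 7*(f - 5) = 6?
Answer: -2491/7 ≈ -355.86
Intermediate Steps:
f = 41/7 (f = 5 + (⅐)*6 = 5 + 6/7 = 41/7 ≈ 5.8571)
M = 0 (M = 0*7 = 0)
Y = 69/7 (Y = 41/7 - 1*(-4) = 41/7 + 4 = 69/7 ≈ 9.8571)
N(j, s) = 69/7 (N(j, s) = 69/7 - 1*0 = 69/7 + 0 = 69/7)
-346 - N((-5 + 4) - 3, -10) = -346 - 1*69/7 = -346 - 69/7 = -2491/7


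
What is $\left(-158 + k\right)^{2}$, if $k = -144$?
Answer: $91204$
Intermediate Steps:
$\left(-158 + k\right)^{2} = \left(-158 - 144\right)^{2} = \left(-302\right)^{2} = 91204$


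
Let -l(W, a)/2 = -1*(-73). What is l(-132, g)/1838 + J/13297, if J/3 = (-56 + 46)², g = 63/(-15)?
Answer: -694981/12219943 ≈ -0.056873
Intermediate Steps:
g = -21/5 (g = 63*(-1/15) = -21/5 ≈ -4.2000)
l(W, a) = -146 (l(W, a) = -(-2)*(-73) = -2*73 = -146)
J = 300 (J = 3*(-56 + 46)² = 3*(-10)² = 3*100 = 300)
l(-132, g)/1838 + J/13297 = -146/1838 + 300/13297 = -146*1/1838 + 300*(1/13297) = -73/919 + 300/13297 = -694981/12219943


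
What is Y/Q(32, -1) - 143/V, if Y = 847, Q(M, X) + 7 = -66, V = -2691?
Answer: -174526/15111 ≈ -11.550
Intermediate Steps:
Q(M, X) = -73 (Q(M, X) = -7 - 66 = -73)
Y/Q(32, -1) - 143/V = 847/(-73) - 143/(-2691) = 847*(-1/73) - 143*(-1/2691) = -847/73 + 11/207 = -174526/15111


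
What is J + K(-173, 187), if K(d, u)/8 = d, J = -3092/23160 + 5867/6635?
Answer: -2125592101/1536666 ≈ -1383.3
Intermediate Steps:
J = 1153643/1536666 (J = -3092*1/23160 + 5867*(1/6635) = -773/5790 + 5867/6635 = 1153643/1536666 ≈ 0.75074)
K(d, u) = 8*d
J + K(-173, 187) = 1153643/1536666 + 8*(-173) = 1153643/1536666 - 1384 = -2125592101/1536666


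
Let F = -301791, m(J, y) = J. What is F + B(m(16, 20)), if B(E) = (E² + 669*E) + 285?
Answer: -290546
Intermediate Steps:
B(E) = 285 + E² + 669*E
F + B(m(16, 20)) = -301791 + (285 + 16² + 669*16) = -301791 + (285 + 256 + 10704) = -301791 + 11245 = -290546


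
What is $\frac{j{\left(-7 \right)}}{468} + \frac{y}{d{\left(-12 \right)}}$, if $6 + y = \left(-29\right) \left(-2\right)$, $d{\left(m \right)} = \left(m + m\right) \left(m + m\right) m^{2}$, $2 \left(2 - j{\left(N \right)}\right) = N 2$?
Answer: $\frac{5353}{269568} \approx 0.019858$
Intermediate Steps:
$j{\left(N \right)} = 2 - N$ ($j{\left(N \right)} = 2 - \frac{N 2}{2} = 2 - \frac{2 N}{2} = 2 - N$)
$d{\left(m \right)} = 4 m^{4}$ ($d{\left(m \right)} = 2 m 2 m m^{2} = 4 m^{2} m^{2} = 4 m^{4}$)
$y = 52$ ($y = -6 - -58 = -6 + 58 = 52$)
$\frac{j{\left(-7 \right)}}{468} + \frac{y}{d{\left(-12 \right)}} = \frac{2 - -7}{468} + \frac{52}{4 \left(-12\right)^{4}} = \left(2 + 7\right) \frac{1}{468} + \frac{52}{4 \cdot 20736} = 9 \cdot \frac{1}{468} + \frac{52}{82944} = \frac{1}{52} + 52 \cdot \frac{1}{82944} = \frac{1}{52} + \frac{13}{20736} = \frac{5353}{269568}$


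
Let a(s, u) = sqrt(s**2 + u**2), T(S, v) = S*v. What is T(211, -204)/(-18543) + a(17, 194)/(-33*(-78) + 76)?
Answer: 14348/6181 + sqrt(1517)/530 ≈ 2.3948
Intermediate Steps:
T(211, -204)/(-18543) + a(17, 194)/(-33*(-78) + 76) = (211*(-204))/(-18543) + sqrt(17**2 + 194**2)/(-33*(-78) + 76) = -43044*(-1/18543) + sqrt(289 + 37636)/(2574 + 76) = 14348/6181 + sqrt(37925)/2650 = 14348/6181 + (5*sqrt(1517))*(1/2650) = 14348/6181 + sqrt(1517)/530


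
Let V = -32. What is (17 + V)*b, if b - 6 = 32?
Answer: -570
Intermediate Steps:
b = 38 (b = 6 + 32 = 38)
(17 + V)*b = (17 - 32)*38 = -15*38 = -570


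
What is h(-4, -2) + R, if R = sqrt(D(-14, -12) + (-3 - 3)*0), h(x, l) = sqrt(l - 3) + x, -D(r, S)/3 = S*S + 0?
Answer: -4 + I*sqrt(5) + 12*I*sqrt(3) ≈ -4.0 + 23.021*I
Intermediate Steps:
D(r, S) = -3*S**2 (D(r, S) = -3*(S*S + 0) = -3*(S**2 + 0) = -3*S**2)
h(x, l) = x + sqrt(-3 + l) (h(x, l) = sqrt(-3 + l) + x = x + sqrt(-3 + l))
R = 12*I*sqrt(3) (R = sqrt(-3*(-12)**2 + (-3 - 3)*0) = sqrt(-3*144 - 6*0) = sqrt(-432 + 0) = sqrt(-432) = 12*I*sqrt(3) ≈ 20.785*I)
h(-4, -2) + R = (-4 + sqrt(-3 - 2)) + 12*I*sqrt(3) = (-4 + sqrt(-5)) + 12*I*sqrt(3) = (-4 + I*sqrt(5)) + 12*I*sqrt(3) = -4 + I*sqrt(5) + 12*I*sqrt(3)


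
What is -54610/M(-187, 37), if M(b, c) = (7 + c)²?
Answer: -27305/968 ≈ -28.208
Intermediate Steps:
-54610/M(-187, 37) = -54610/(7 + 37)² = -54610/(44²) = -54610/1936 = -54610*1/1936 = -27305/968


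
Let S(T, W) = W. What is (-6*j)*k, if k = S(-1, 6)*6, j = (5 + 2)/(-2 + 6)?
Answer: -378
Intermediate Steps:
j = 7/4 ≈ 1.7500
k = 36 (k = 6*6 = 36)
(-6*j)*k = -6*7/4*36 = -21/2*36 = -378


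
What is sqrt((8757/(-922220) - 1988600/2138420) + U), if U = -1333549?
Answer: I*sqrt(3241487785326109763533784435)/49302342310 ≈ 1154.8*I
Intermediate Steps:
sqrt((8757/(-922220) - 1988600/2138420) + U) = sqrt((8757/(-922220) - 1988600/2138420) - 1333549) = sqrt((8757*(-1/922220) - 1988600*1/2138420) - 1333549) = sqrt((-8757/922220 - 99430/106921) - 1333549) = sqrt(-92632641797/98604684620 - 1333549) = sqrt(-131494271202958177/98604684620) = I*sqrt(3241487785326109763533784435)/49302342310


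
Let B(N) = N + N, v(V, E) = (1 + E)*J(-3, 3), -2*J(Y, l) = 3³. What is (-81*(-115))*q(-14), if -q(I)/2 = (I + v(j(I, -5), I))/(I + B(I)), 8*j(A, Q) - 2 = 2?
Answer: 1002915/14 ≈ 71637.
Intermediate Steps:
J(Y, l) = -27/2 (J(Y, l) = -½*3³ = -½*27 = -27/2)
j(A, Q) = ½ (j(A, Q) = ¼ + (⅛)*2 = ¼ + ¼ = ½)
v(V, E) = -27/2 - 27*E/2 (v(V, E) = (1 + E)*(-27/2) = -27/2 - 27*E/2)
B(N) = 2*N
q(I) = -2*(-27/2 - 25*I/2)/(3*I) (q(I) = -2*(I + (-27/2 - 27*I/2))/(I + 2*I) = -2*(-27/2 - 25*I/2)/(3*I))
(-81*(-115))*q(-14) = (-81*(-115))*(25/3 + 9/(-14)) = 9315*(25/3 + 9*(-1/14)) = 9315*(25/3 - 9/14) = 9315*(323/42) = 1002915/14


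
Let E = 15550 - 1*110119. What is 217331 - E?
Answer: 311900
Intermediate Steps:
E = -94569 (E = 15550 - 110119 = -94569)
217331 - E = 217331 - 1*(-94569) = 217331 + 94569 = 311900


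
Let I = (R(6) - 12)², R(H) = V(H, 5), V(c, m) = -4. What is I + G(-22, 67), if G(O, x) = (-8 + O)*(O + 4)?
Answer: 796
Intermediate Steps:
R(H) = -4
I = 256 (I = (-4 - 12)² = (-16)² = 256)
G(O, x) = (-8 + O)*(4 + O)
I + G(-22, 67) = 256 + (-32 + (-22)² - 4*(-22)) = 256 + (-32 + 484 + 88) = 256 + 540 = 796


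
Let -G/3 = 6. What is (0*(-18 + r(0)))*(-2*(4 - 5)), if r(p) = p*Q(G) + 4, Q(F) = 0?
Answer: 0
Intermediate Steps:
G = -18 (G = -3*6 = -18)
r(p) = 4 (r(p) = p*0 + 4 = 0 + 4 = 4)
(0*(-18 + r(0)))*(-2*(4 - 5)) = (0*(-18 + 4))*(-2*(4 - 5)) = (0*(-14))*(-2*(-1)) = 0*2 = 0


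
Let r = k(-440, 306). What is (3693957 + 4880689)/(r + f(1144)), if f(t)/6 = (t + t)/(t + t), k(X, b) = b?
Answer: 4287323/156 ≈ 27483.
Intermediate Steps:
f(t) = 6 (f(t) = 6*((t + t)/(t + t)) = 6*((2*t)/((2*t))) = 6*((2*t)*(1/(2*t))) = 6*1 = 6)
r = 306
(3693957 + 4880689)/(r + f(1144)) = (3693957 + 4880689)/(306 + 6) = 8574646/312 = 8574646*(1/312) = 4287323/156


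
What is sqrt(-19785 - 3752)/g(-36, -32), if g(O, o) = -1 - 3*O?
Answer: I*sqrt(23537)/107 ≈ 1.4338*I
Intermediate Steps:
sqrt(-19785 - 3752)/g(-36, -32) = sqrt(-19785 - 3752)/(-1 - 3*(-36)) = sqrt(-23537)/(-1 + 108) = (I*sqrt(23537))/107 = (I*sqrt(23537))*(1/107) = I*sqrt(23537)/107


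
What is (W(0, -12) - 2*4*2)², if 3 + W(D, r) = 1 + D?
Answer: 324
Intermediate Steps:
W(D, r) = -2 + D (W(D, r) = -3 + (1 + D) = -2 + D)
(W(0, -12) - 2*4*2)² = ((-2 + 0) - 2*4*2)² = (-2 - 8*2)² = (-2 - 16)² = (-18)² = 324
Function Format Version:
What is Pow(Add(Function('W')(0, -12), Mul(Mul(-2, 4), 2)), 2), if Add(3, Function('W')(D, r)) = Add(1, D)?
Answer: 324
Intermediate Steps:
Function('W')(D, r) = Add(-2, D) (Function('W')(D, r) = Add(-3, Add(1, D)) = Add(-2, D))
Pow(Add(Function('W')(0, -12), Mul(Mul(-2, 4), 2)), 2) = Pow(Add(Add(-2, 0), Mul(Mul(-2, 4), 2)), 2) = Pow(Add(-2, Mul(-8, 2)), 2) = Pow(Add(-2, -16), 2) = Pow(-18, 2) = 324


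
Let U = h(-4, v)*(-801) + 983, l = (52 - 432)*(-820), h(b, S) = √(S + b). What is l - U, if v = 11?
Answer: 310617 + 801*√7 ≈ 3.1274e+5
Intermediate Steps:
l = 311600 (l = -380*(-820) = 311600)
U = 983 - 801*√7 (U = √(11 - 4)*(-801) + 983 = √7*(-801) + 983 = -801*√7 + 983 = 983 - 801*√7 ≈ -1136.2)
l - U = 311600 - (983 - 801*√7) = 311600 + (-983 + 801*√7) = 310617 + 801*√7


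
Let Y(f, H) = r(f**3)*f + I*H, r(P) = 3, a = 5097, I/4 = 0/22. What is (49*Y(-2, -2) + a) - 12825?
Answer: -8022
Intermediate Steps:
I = 0 (I = 4*(0/22) = 4*(0*(1/22)) = 4*0 = 0)
Y(f, H) = 3*f (Y(f, H) = 3*f + 0*H = 3*f + 0 = 3*f)
(49*Y(-2, -2) + a) - 12825 = (49*(3*(-2)) + 5097) - 12825 = (49*(-6) + 5097) - 12825 = (-294 + 5097) - 12825 = 4803 - 12825 = -8022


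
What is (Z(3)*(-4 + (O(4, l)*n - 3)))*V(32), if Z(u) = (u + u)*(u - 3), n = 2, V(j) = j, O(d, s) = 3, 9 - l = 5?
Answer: 0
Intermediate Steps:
l = 4 (l = 9 - 1*5 = 9 - 5 = 4)
Z(u) = 2*u*(-3 + u) (Z(u) = (2*u)*(-3 + u) = 2*u*(-3 + u))
(Z(3)*(-4 + (O(4, l)*n - 3)))*V(32) = ((2*3*(-3 + 3))*(-4 + (3*2 - 3)))*32 = ((2*3*0)*(-4 + (6 - 3)))*32 = (0*(-4 + 3))*32 = (0*(-1))*32 = 0*32 = 0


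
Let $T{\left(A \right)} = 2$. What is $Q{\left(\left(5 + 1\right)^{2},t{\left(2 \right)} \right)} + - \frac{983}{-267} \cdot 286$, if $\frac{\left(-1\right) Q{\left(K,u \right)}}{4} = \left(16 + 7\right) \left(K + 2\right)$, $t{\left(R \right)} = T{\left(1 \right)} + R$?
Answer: $- \frac{652294}{267} \approx -2443.0$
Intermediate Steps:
$t{\left(R \right)} = 2 + R$
$Q{\left(K,u \right)} = -184 - 92 K$ ($Q{\left(K,u \right)} = - 4 \left(16 + 7\right) \left(K + 2\right) = - 4 \cdot 23 \left(2 + K\right) = - 4 \left(46 + 23 K\right) = -184 - 92 K$)
$Q{\left(\left(5 + 1\right)^{2},t{\left(2 \right)} \right)} + - \frac{983}{-267} \cdot 286 = \left(-184 - 92 \left(5 + 1\right)^{2}\right) + - \frac{983}{-267} \cdot 286 = \left(-184 - 92 \cdot 6^{2}\right) + \left(-983\right) \left(- \frac{1}{267}\right) 286 = \left(-184 - 3312\right) + \frac{983}{267} \cdot 286 = \left(-184 - 3312\right) + \frac{281138}{267} = -3496 + \frac{281138}{267} = - \frac{652294}{267}$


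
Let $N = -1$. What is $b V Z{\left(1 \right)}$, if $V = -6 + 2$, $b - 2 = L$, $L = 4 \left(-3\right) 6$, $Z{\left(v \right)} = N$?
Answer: $-280$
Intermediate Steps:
$Z{\left(v \right)} = -1$
$L = -72$ ($L = \left(-12\right) 6 = -72$)
$b = -70$ ($b = 2 - 72 = -70$)
$V = -4$
$b V Z{\left(1 \right)} = \left(-70\right) \left(-4\right) \left(-1\right) = 280 \left(-1\right) = -280$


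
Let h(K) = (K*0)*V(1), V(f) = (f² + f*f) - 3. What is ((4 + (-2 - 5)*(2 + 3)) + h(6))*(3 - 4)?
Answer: 31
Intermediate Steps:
V(f) = -3 + 2*f² (V(f) = (f² + f²) - 3 = 2*f² - 3 = -3 + 2*f²)
h(K) = 0 (h(K) = (K*0)*(-3 + 2*1²) = 0*(-3 + 2*1) = 0*(-3 + 2) = 0*(-1) = 0)
((4 + (-2 - 5)*(2 + 3)) + h(6))*(3 - 4) = ((4 + (-2 - 5)*(2 + 3)) + 0)*(3 - 4) = ((4 - 7*5) + 0)*(-1) = ((4 - 35) + 0)*(-1) = (-31 + 0)*(-1) = -31*(-1) = 31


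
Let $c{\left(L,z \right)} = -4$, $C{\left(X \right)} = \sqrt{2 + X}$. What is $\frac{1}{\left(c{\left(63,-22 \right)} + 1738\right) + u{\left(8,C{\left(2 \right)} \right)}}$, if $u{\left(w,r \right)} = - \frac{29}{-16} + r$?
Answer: $\frac{16}{27805} \approx 0.00057544$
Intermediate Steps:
$u{\left(w,r \right)} = \frac{29}{16} + r$ ($u{\left(w,r \right)} = \left(-29\right) \left(- \frac{1}{16}\right) + r = \frac{29}{16} + r$)
$\frac{1}{\left(c{\left(63,-22 \right)} + 1738\right) + u{\left(8,C{\left(2 \right)} \right)}} = \frac{1}{\left(-4 + 1738\right) + \left(\frac{29}{16} + \sqrt{2 + 2}\right)} = \frac{1}{1734 + \left(\frac{29}{16} + \sqrt{4}\right)} = \frac{1}{1734 + \left(\frac{29}{16} + 2\right)} = \frac{1}{1734 + \frac{61}{16}} = \frac{1}{\frac{27805}{16}} = \frac{16}{27805}$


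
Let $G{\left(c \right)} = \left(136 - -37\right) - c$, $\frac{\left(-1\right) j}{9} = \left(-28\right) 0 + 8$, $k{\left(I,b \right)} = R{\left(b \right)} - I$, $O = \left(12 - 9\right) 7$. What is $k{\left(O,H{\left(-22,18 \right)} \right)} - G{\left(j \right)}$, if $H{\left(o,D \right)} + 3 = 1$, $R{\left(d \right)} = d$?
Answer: $-268$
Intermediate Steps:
$H{\left(o,D \right)} = -2$ ($H{\left(o,D \right)} = -3 + 1 = -2$)
$O = 21$ ($O = 3 \cdot 7 = 21$)
$k{\left(I,b \right)} = b - I$
$j = -72$ ($j = - 9 \left(\left(-28\right) 0 + 8\right) = - 9 \left(0 + 8\right) = \left(-9\right) 8 = -72$)
$G{\left(c \right)} = 173 - c$ ($G{\left(c \right)} = \left(136 + 37\right) - c = 173 - c$)
$k{\left(O,H{\left(-22,18 \right)} \right)} - G{\left(j \right)} = \left(-2 - 21\right) - \left(173 - -72\right) = \left(-2 - 21\right) - \left(173 + 72\right) = -23 - 245 = -268$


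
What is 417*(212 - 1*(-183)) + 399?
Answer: 165114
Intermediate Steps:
417*(212 - 1*(-183)) + 399 = 417*(212 + 183) + 399 = 417*395 + 399 = 164715 + 399 = 165114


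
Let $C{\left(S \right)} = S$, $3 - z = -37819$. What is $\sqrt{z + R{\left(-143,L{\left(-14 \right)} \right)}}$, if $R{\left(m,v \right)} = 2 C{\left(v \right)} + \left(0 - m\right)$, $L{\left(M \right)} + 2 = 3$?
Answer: $\sqrt{37967} \approx 194.85$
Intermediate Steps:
$z = 37822$ ($z = 3 - -37819 = 3 + 37819 = 37822$)
$L{\left(M \right)} = 1$ ($L{\left(M \right)} = -2 + 3 = 1$)
$R{\left(m,v \right)} = - m + 2 v$ ($R{\left(m,v \right)} = 2 v + \left(0 - m\right) = 2 v - m = - m + 2 v$)
$\sqrt{z + R{\left(-143,L{\left(-14 \right)} \right)}} = \sqrt{37822 + \left(\left(-1\right) \left(-143\right) + 2 \cdot 1\right)} = \sqrt{37822 + \left(143 + 2\right)} = \sqrt{37822 + 145} = \sqrt{37967}$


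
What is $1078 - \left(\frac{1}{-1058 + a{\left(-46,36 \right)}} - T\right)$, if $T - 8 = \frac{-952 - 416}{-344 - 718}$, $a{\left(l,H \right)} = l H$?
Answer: $\frac{2950901}{2714} \approx 1087.3$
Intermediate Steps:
$a{\left(l,H \right)} = H l$
$T = \frac{548}{59}$ ($T = 8 + \frac{-952 - 416}{-344 - 718} = 8 - \frac{1368}{-1062} = 8 - - \frac{76}{59} = 8 + \frac{76}{59} = \frac{548}{59} \approx 9.2881$)
$1078 - \left(\frac{1}{-1058 + a{\left(-46,36 \right)}} - T\right) = 1078 - \left(\frac{1}{-1058 + 36 \left(-46\right)} - \frac{548}{59}\right) = 1078 - \left(\frac{1}{-1058 - 1656} - \frac{548}{59}\right) = 1078 - \left(\frac{1}{-2714} - \frac{548}{59}\right) = 1078 - \left(- \frac{1}{2714} - \frac{548}{59}\right) = 1078 - - \frac{25209}{2714} = 1078 + \frac{25209}{2714} = \frac{2950901}{2714}$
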